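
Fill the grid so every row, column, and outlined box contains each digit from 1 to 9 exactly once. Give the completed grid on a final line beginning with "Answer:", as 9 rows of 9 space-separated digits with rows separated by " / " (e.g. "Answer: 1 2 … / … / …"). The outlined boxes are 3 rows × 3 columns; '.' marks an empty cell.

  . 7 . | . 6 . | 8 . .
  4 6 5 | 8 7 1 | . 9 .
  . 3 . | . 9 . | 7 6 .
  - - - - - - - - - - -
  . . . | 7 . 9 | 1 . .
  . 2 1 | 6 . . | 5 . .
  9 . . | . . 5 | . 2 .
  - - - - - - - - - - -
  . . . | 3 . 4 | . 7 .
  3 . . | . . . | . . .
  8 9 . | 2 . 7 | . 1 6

Step 1. [r5c9∈{3,4,7,8,9}] r5c9 is the only open cell in row 5 admitting 9, so r5c9=9.
Step 2. [r9c3∈{4}] r9c3's peers cover all but 4. So r9c3=4.
Step 3. [r1c6∈{2,3}] in box 2, 3 fits only at r1c6. So r1c6=3.
Step 4. [r5c6∈{8}] r5c6 has the single candidate 8 ⇒ r5c6=8.
Step 5. [r6c9∈{3,4,7,8}] in col 9, 7 fits only at r6c9, so r6c9=7.
Step 6. [r6c7∈{3,4,6}] 6 has one home in col 7: r6c7 ⇒ r6c7=6.
Step 7. [r8c7∈{2,4,9}] across col 7, 4 lands solely at r8c7. So r8c7=4.
Step 8. [r3c3∈{2,8}] across row 3, 8 lands solely at r3c3, so r3c3=8.
Step 9. [r9c5∈{5}] r9c5's peers cover all but 5. So r9c5=5.
Step 10. [r6c3∈{3}] r6c3 is down to just 3 ⇒ r6c3=3.
Step 11. [r4c3∈{6}] r4c3 has the single candidate 6, so r4c3=6.
Step 12. [r7c3∈{2}] r7c3 has the single candidate 2 ⇒ r7c3=2.
Step 13. [r8c9∈{2,5,8}] across row 8, 2 lands solely at r8c9, so r8c9=2.
Step 14. [r4c5∈{2,3,4}] 2 has one home in row 4: r4c5, so r4c5=2.
Step 15. [r4c1∈{5}] r4c1's peers cover all but 5, so r4c1=5.
Step 16. [r6c2∈{4,8}] r6c2 is the only open cell in row 6 admitting 8 ⇒ r6c2=8.
Step 17. [r2c9∈{3}] only 3 remains possible at r2c9, so r2c9=3.
Step 18. [r4c8∈{3,4,8}] 3 has one home in row 4: r4c8. So r4c8=3.
Step 19. [r5c8∈{4}] r5c8 is down to just 4 ⇒ r5c8=4.
Step 20. [r1c8∈{5}] r1c8 has the single candidate 5. So r1c8=5.
Step 21. [r1c4∈{4}] r1c4 is down to just 4 ⇒ r1c4=4.
Step 22. [r8c2∈{1,5}] r8c2 is the only open cell in row 8 admitting 5. So r8c2=5.
Step 23. [r7c2∈{1}] nothing but 1 survives at r7c2. So r7c2=1.
Step 24. [r8c8∈{8}] r8c8 is down to just 8. So r8c8=8.
Step 25. [r1c9∈{1}] nothing but 1 survives at r1c9, so r1c9=1.
Step 26. [r8c5∈{1}] only 1 remains possible at r8c5. So r8c5=1.
Step 27. [r3c6∈{2}] r3c6's peers cover all but 2 ⇒ r3c6=2.
Step 28. [r7c9∈{5}] r7c9 has the single candidate 5. So r7c9=5.
Step 29. [r1c1∈{2}] only 2 remains possible at r1c1 ⇒ r1c1=2.
Step 30. [r5c5∈{3}] only 3 remains possible at r5c5, so r5c5=3.
Step 31. [r8c3∈{7}] r8c3's peers cover all but 7. So r8c3=7.
Step 32. [r3c4∈{5}] only 5 remains possible at r3c4 ⇒ r3c4=5.
Step 33. [r4c2∈{4}] r4c2's peers cover all but 4. So r4c2=4.
Step 34. [r7c7∈{9}] nothing but 9 survives at r7c7. So r7c7=9.
Step 35. [r7c1∈{6}] r7c1 is down to just 6 ⇒ r7c1=6.
Step 36. [r6c5∈{4}] r6c5's peers cover all but 4, so r6c5=4.
Step 37. [r5c1∈{7}] only 7 remains possible at r5c1 ⇒ r5c1=7.
Step 38. [r1c3∈{9}] nothing but 9 survives at r1c3 ⇒ r1c3=9.
Step 39. [r3c1∈{1}] nothing but 1 survives at r3c1. So r3c1=1.
Step 40. [r7c5∈{8}] r7c5 has the single candidate 8 ⇒ r7c5=8.
Step 41. [r8c6∈{6}] nothing but 6 survives at r8c6 ⇒ r8c6=6.
Step 42. [r2c7∈{2}] nothing but 2 survives at r2c7, so r2c7=2.
Step 43. [r3c9∈{4}] r3c9 is down to just 4 ⇒ r3c9=4.
Step 44. [r4c9∈{8}] only 8 remains possible at r4c9, so r4c9=8.
Step 45. [r8c4∈{9}] only 9 remains possible at r8c4. So r8c4=9.
Step 46. [r9c7∈{3}] r9c7 has the single candidate 3, so r9c7=3.
Step 47. [r6c4∈{1}] r6c4 has the single candidate 1 ⇒ r6c4=1.

Answer: 2 7 9 4 6 3 8 5 1 / 4 6 5 8 7 1 2 9 3 / 1 3 8 5 9 2 7 6 4 / 5 4 6 7 2 9 1 3 8 / 7 2 1 6 3 8 5 4 9 / 9 8 3 1 4 5 6 2 7 / 6 1 2 3 8 4 9 7 5 / 3 5 7 9 1 6 4 8 2 / 8 9 4 2 5 7 3 1 6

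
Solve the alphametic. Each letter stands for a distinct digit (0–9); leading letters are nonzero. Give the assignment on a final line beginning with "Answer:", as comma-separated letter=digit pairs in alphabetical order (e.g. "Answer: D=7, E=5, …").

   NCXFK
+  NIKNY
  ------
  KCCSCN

Step 1. [col 1: K + Y ≡ N (mod 10)] Y=5 is one option consistent with column 1 (K + Y ≡ N (mod 10), carry-in 0) — take it, so Y=5.
Step 2. [col 1: K + Y ≡ N (mod 10)] K=1 is one option consistent with column 1 (K + Y ≡ N (mod 10), carry-in 0) — take it. So K=1.
Step 3. [col 1: K + Y ≡ N (mod 10)] column 1 reads K+Y+carry(0)=N with K=1, Y=5; with digits 1,5 already taken and all letters distinct, the only value for N is 6. So N=6.
Step 4. [col 2: F + N ≡ C (mod 10)] several values work for F in column 2 (F + N ≡ C (mod 10), carry-in 0); try F=7 ⇒ F=7.
Step 5. [col 2: F + N ≡ C (mod 10)] column 2 reads F+N+carry(0)=C with F=7, N=6; with digits 1,5,6,7 already taken and all letters distinct, the only value for C is 3, so C=3.
Step 6. [col 3: X + K ≡ S (mod 10)] several values work for S in column 3 (X + K ≡ S (mod 10), carry-in 1); try S=0 ⇒ S=0.
Step 7. [col 3: X + K ≡ S (mod 10)] column 3 reads X+K+carry(1)=S with K=1, S=0; with digits 0,1,3,5,6,7 already taken and all letters distinct, the only value for X is 8. So X=8.
Step 8. [col 4: C + I ≡ C (mod 10)] column 4 reads C+I+carry(1)=C with C=3; with digits 0,1,3,5,6,7,8 already taken and all letters distinct, the only value for I is 9 ⇒ I=9.

Answer: C=3, F=7, I=9, K=1, N=6, S=0, X=8, Y=5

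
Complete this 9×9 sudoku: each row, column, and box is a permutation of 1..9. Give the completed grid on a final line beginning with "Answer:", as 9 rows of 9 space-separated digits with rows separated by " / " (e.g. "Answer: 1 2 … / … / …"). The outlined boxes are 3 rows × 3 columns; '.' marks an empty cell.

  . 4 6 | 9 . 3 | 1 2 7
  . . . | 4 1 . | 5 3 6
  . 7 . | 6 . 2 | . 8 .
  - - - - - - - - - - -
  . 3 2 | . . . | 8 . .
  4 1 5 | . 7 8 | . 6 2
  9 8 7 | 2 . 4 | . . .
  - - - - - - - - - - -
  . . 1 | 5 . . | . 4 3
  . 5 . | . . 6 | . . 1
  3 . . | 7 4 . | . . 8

Step 1. [r9c3∈{9}] r9c3 has the single candidate 9 ⇒ r9c3=9.
Step 2. [r4c6∈{1,5,9}] in col 6, 5 fits only at r4c6, so r4c6=5.
Step 3. [r5c7∈{3,9}] in row 5, 9 fits only at r5c7. So r5c7=9.
Step 4. [r8c4∈{3,8}] r8c4 is the only open cell in col 4 admitting 8. So r8c4=8.
Step 5. [r7c1∈{2,6,7,8}] across row 7, 8 lands solely at r7c1, so r7c1=8.
Step 6. [r7c7∈{2,6,7}] row 7 places 7 nowhere but r7c7. So r7c7=7.
Step 7. [r8c7∈{2}] r8c7's peers cover all but 2. So r8c7=2.
Step 8. [r4c5∈{6,9}] in row 4, 9 fits only at r4c5, so r4c5=9.
Step 9. [r9c2∈{2,6}] r9c2 is the only open cell in row 9 admitting 2, so r9c2=2.
Step 10. [r3c5∈{5}] r3c5 has the single candidate 5. So r3c5=5.
Step 11. [r6c8∈{1,5}] in row 6, 1 fits only at r6c8, so r6c8=1.
Step 12. [r3c9∈{4,9}] across row 3, 9 lands solely at r3c9 ⇒ r3c9=9.
Step 13. [r8c5∈{3}] r8c5 has the single candidate 3. So r8c5=3.
Step 14. [r8c1∈{7}] r8c1 is down to just 7. So r8c1=7.
Step 15. [r9c6∈{1}] nothing but 1 survives at r9c6, so r9c6=1.
Step 16. [r4c9∈{4}] nothing but 4 survives at r4c9, so r4c9=4.
Step 17. [r5c4∈{3}] r5c4 has the single candidate 3, so r5c4=3.
Step 18. [r4c4∈{1}] r4c4 has the single candidate 1. So r4c4=1.
Step 19. [r3c1∈{1}] r3c1 is down to just 1. So r3c1=1.
Step 20. [r2c2∈{9}] only 9 remains possible at r2c2, so r2c2=9.
Step 21. [r9c7∈{6}] only 6 remains possible at r9c7. So r9c7=6.
Step 22. [r1c1∈{5}] r1c1 has the single candidate 5, so r1c1=5.
Step 23. [r9c8∈{5}] r9c8 has the single candidate 5 ⇒ r9c8=5.
Step 24. [r7c6∈{9}] nothing but 9 survives at r7c6, so r7c6=9.
Step 25. [r2c1∈{2}] r2c1 is down to just 2, so r2c1=2.
Step 26. [r6c7∈{3}] nothing but 3 survives at r6c7. So r6c7=3.
Step 27. [r1c5∈{8}] r1c5 is down to just 8 ⇒ r1c5=8.
Step 28. [r3c3∈{3}] r3c3's peers cover all but 3. So r3c3=3.
Step 29. [r8c8∈{9}] r8c8 has the single candidate 9, so r8c8=9.
Step 30. [r7c5∈{2}] nothing but 2 survives at r7c5 ⇒ r7c5=2.
Step 31. [r6c5∈{6}] r6c5 is down to just 6 ⇒ r6c5=6.
Step 32. [r7c2∈{6}] r7c2's peers cover all but 6 ⇒ r7c2=6.
Step 33. [r4c1∈{6}] r4c1's peers cover all but 6. So r4c1=6.
Step 34. [r2c6∈{7}] r2c6 is down to just 7. So r2c6=7.
Step 35. [r2c3∈{8}] r2c3 is down to just 8, so r2c3=8.
Step 36. [r6c9∈{5}] r6c9 is down to just 5 ⇒ r6c9=5.
Step 37. [r8c3∈{4}] only 4 remains possible at r8c3. So r8c3=4.
Step 38. [r3c7∈{4}] nothing but 4 survives at r3c7 ⇒ r3c7=4.
Step 39. [r4c8∈{7}] only 7 remains possible at r4c8, so r4c8=7.

Answer: 5 4 6 9 8 3 1 2 7 / 2 9 8 4 1 7 5 3 6 / 1 7 3 6 5 2 4 8 9 / 6 3 2 1 9 5 8 7 4 / 4 1 5 3 7 8 9 6 2 / 9 8 7 2 6 4 3 1 5 / 8 6 1 5 2 9 7 4 3 / 7 5 4 8 3 6 2 9 1 / 3 2 9 7 4 1 6 5 8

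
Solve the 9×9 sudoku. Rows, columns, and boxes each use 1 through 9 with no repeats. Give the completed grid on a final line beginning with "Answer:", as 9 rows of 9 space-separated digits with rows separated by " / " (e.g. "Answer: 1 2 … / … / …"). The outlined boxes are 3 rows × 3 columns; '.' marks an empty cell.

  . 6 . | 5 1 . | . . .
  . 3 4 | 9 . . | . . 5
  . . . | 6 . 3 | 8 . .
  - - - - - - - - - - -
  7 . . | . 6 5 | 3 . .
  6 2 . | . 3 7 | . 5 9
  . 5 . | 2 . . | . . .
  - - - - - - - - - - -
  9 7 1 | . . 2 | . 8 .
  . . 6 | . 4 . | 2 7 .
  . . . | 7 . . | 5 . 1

Step 1. [r8c2∈{8}] nothing but 8 survives at r8c2, so r8c2=8.
Step 2. [r9c8∈{3,4,6,9}] box 9 places 9 nowhere but r9c8, so r9c8=9.
Step 3. [r2c6∈{8}] only 8 remains possible at r2c6. So r2c6=8.
Step 4. [r5c3∈{8}] r5c3 is down to just 8 ⇒ r5c3=8.
Step 5. [r3c3∈{2,5,7,9}] in col 3, 5 fits only at r3c3, so r3c3=5.
Step 6. [r4c4∈{1,4,8}] 8 has one home in col 4: r4c4 ⇒ r4c4=8.
Step 7. [r1c6∈{4}] only 4 remains possible at r1c6. So r1c6=4.
Step 8. [r8c9∈{3}] r8c9 has the single candidate 3 ⇒ r8c9=3.
Step 9. [r1c3∈{2,7,9}] in col 3, 7 fits only at r1c3. So r1c3=7.
Step 10. [r1c9∈{2}] r1c9 is down to just 2. So r1c9=2.
Step 11. [r4c9∈{4}] only 4 remains possible at r4c9. So r4c9=4.
Step 12. [r5c7∈{1}] r5c7 has the single candidate 1 ⇒ r5c7=1.
Step 13. [r6c1∈{1,3,4}] across row 6, 4 lands solely at r6c1 ⇒ r6c1=4.
Step 14. [r3c9∈{7}] r3c9 has the single candidate 7. So r3c9=7.
Step 15. [r6c8∈{6}] r6c8 has the single candidate 6, so r6c8=6.
Step 16. [r8c6∈{1,9}] r8c6 is the only open cell in row 8 admitting 9. So r8c6=9.
Step 17. [r3c2∈{1,9}] 9 has one home in row 3: r3c2 ⇒ r3c2=9.
Step 18. [r3c5∈{2}] only 2 remains possible at r3c5. So r3c5=2.
Step 19. [r9c1∈{2,3}] across col 1, 3 lands solely at r9c1, so r9c1=3.
Step 20. [r2c8∈{1}] r2c8 is down to just 1 ⇒ r2c8=1.
Step 21. [r6c3∈{3,9}] r6c3 is the only open cell in row 6 admitting 3 ⇒ r6c3=3.
Step 22. [r2c7∈{6}] r2c7 has the single candidate 6. So r2c7=6.
Step 23. [r6c9∈{8}] r6c9 is down to just 8. So r6c9=8.
Step 24. [r6c6∈{1}] only 1 remains possible at r6c6 ⇒ r6c6=1.
Step 25. [r9c6∈{6}] nothing but 6 survives at r9c6. So r9c6=6.
Step 26. [r8c1∈{5}] only 5 remains possible at r8c1, so r8c1=5.
Step 27. [r4c2∈{1}] r4c2 is down to just 1. So r4c2=1.
Step 28. [r6c7∈{7}] r6c7 is down to just 7 ⇒ r6c7=7.
Step 29. [r7c4∈{3}] r7c4 is down to just 3. So r7c4=3.
Step 30. [r8c4∈{1}] r8c4 is down to just 1, so r8c4=1.
Step 31. [r7c7∈{4}] r7c7 is down to just 4, so r7c7=4.
Step 32. [r9c2∈{4}] r9c2 has the single candidate 4. So r9c2=4.
Step 33. [r9c5∈{8}] nothing but 8 survives at r9c5. So r9c5=8.
Step 34. [r4c8∈{2}] r4c8's peers cover all but 2, so r4c8=2.
Step 35. [r3c8∈{4}] r3c8 is down to just 4. So r3c8=4.
Step 36. [r2c5∈{7}] only 7 remains possible at r2c5. So r2c5=7.
Step 37. [r7c5∈{5}] nothing but 5 survives at r7c5. So r7c5=5.
Step 38. [r5c4∈{4}] r5c4 is down to just 4 ⇒ r5c4=4.
Step 39. [r1c7∈{9}] r1c7 has the single candidate 9, so r1c7=9.
Step 40. [r7c9∈{6}] r7c9 has the single candidate 6. So r7c9=6.
Step 41. [r1c8∈{3}] nothing but 3 survives at r1c8 ⇒ r1c8=3.
Step 42. [r2c1∈{2}] r2c1 is down to just 2 ⇒ r2c1=2.
Step 43. [r1c1∈{8}] r1c1's peers cover all but 8, so r1c1=8.
Step 44. [r3c1∈{1}] r3c1 has the single candidate 1. So r3c1=1.
Step 45. [r9c3∈{2}] only 2 remains possible at r9c3, so r9c3=2.
Step 46. [r4c3∈{9}] only 9 remains possible at r4c3, so r4c3=9.
Step 47. [r6c5∈{9}] r6c5 is down to just 9. So r6c5=9.

Answer: 8 6 7 5 1 4 9 3 2 / 2 3 4 9 7 8 6 1 5 / 1 9 5 6 2 3 8 4 7 / 7 1 9 8 6 5 3 2 4 / 6 2 8 4 3 7 1 5 9 / 4 5 3 2 9 1 7 6 8 / 9 7 1 3 5 2 4 8 6 / 5 8 6 1 4 9 2 7 3 / 3 4 2 7 8 6 5 9 1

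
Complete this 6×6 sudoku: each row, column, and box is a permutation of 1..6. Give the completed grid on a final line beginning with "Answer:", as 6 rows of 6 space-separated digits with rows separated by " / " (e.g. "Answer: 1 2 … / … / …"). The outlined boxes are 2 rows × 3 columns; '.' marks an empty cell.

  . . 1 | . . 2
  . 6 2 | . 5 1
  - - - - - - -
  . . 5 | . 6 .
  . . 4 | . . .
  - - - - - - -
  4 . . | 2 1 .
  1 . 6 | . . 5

Step 1. [r4c6∈{3}] r4c6 has the single candidate 3, so r4c6=3.
Step 2. [r2c4∈{3,4}] r2c4 is the only open cell in row 2 admitting 4, so r2c4=4.
Step 3. [r1c5∈{3}] only 3 remains possible at r1c5, so r1c5=3.
Step 4. [r6c2∈{2,3}] in row 6, 2 fits only at r6c2 ⇒ r6c2=2.
Step 5. [r3c1∈{2,3}] 2 has one home in row 3: r3c1 ⇒ r3c1=2.
Step 6. [r3c2∈{1,3}] 3 has one home in row 3: r3c2 ⇒ r3c2=3.
Step 7. [r5c2∈{5}] r5c2's peers cover all but 5, so r5c2=5.
Step 8. [r4c2∈{1}] nothing but 1 survives at r4c2. So r4c2=1.
Step 9. [r2c1∈{3}] r2c1 has the single candidate 3, so r2c1=3.
Step 10. [r5c3∈{3}] r5c3 has the single candidate 3 ⇒ r5c3=3.
Step 11. [r1c2∈{4}] r1c2 has the single candidate 4 ⇒ r1c2=4.
Step 12. [r1c4∈{6}] only 6 remains possible at r1c4, so r1c4=6.
Step 13. [r6c5∈{4}] r6c5's peers cover all but 4, so r6c5=4.
Step 14. [r4c1∈{6}] only 6 remains possible at r4c1 ⇒ r4c1=6.
Step 15. [r6c4∈{3}] r6c4's peers cover all but 3, so r6c4=3.
Step 16. [r3c4∈{1}] only 1 remains possible at r3c4. So r3c4=1.
Step 17. [r1c1∈{5}] r1c1 is down to just 5. So r1c1=5.
Step 18. [r5c6∈{6}] r5c6 is down to just 6. So r5c6=6.
Step 19. [r3c6∈{4}] nothing but 4 survives at r3c6, so r3c6=4.
Step 20. [r4c5∈{2}] only 2 remains possible at r4c5 ⇒ r4c5=2.
Step 21. [r4c4∈{5}] only 5 remains possible at r4c4, so r4c4=5.

Answer: 5 4 1 6 3 2 / 3 6 2 4 5 1 / 2 3 5 1 6 4 / 6 1 4 5 2 3 / 4 5 3 2 1 6 / 1 2 6 3 4 5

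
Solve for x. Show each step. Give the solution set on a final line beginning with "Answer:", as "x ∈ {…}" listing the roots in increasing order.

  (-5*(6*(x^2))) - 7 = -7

Step 1. [(-5*(6*(x^2))) - 7 = -7] the outer -7 inverts by adding 7. So sub: -5*(6*(x^2)) = 0.
Step 2. [-5*(6*(x^2)) = 0] LHS = -5·(…); ÷-5 both sides, so div: 6*(x^2) = 0.
Step 3. [6*(x^2) = 0] leading coefficient 6: divide by 6. So div: x^2 = 0.
Step 4. [x^2 = 0] LHS squared, RHS 0 ≥ 0: apply √ (±) ⇒ sqrt: x = 0.

Answer: x ∈ {0}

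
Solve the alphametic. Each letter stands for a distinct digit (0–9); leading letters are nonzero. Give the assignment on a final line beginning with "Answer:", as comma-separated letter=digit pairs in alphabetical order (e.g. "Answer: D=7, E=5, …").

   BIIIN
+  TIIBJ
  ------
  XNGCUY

Step 1. [X] X is the leading digit of a 6-digit sum of two 5-digit numbers; the final carry is exactly 1 ⇒ X=1.
Step 2. [col 1: N + J ≡ Y (mod 10)] Y=5 is one option consistent with column 1 (N + J ≡ Y (mod 10), carry-in 0) — take it. So Y=5.
Step 3. [col 1: N + J ≡ Y (mod 10)] several values work for J in column 1 (N + J ≡ Y (mod 10), carry-in 0); try J=2, so J=2.
Step 4. [col 1: N + J ≡ Y (mod 10)] column 1: given J=2, Y=5, carry-in 0, and digits 1,2,5 already taken and all letters distinct, N+J≡Y (mod 10) forces N=3, so N=3.
Step 5. [col 2: I + B ≡ U (mod 10)] several values work for I in column 2 (I + B ≡ U (mod 10), carry-in 0); try I=4, so I=4.
Step 6. [col 2: I + B ≡ U (mod 10)] column 2 reads I+B+carry(0)=U with I=4; with digits 1,2,3,4,5 already taken and all letters distinct, the only value for B is 6. So B=6.
Step 7. [col 2: I + B ≡ U (mod 10)] in column 2 we have I+B≡U with carry-in 0; given I=4, B=6 and digits 1,2,3,4,5,6 already taken and all letters distinct, that pins U to 0. So U=0.
Step 8. [col 3: I + I ≡ C (mod 10)] in column 3 we have I+I≡C with carry-in 1; given I=4 and digits 0,1,2,3,4,5,6 already taken and all letters distinct, that pins C to 9 ⇒ C=9.
Step 9. [col 4: I + I ≡ G (mod 10)] column 4: given I=4, carry-in 0, and digits 0,1,2,3,4,5,6,9 already taken and all letters distinct, I+I≡G (mod 10) forces G=8. So G=8.
Step 10. [col 5: B + T ≡ N (mod 10)] in column 5 we have B+T≡N with carry-in 0; given B=6, N=3 and digits 0,1,2,3,4,5,6,8,9 already taken and all letters distinct, that pins T to 7, so T=7.

Answer: B=6, C=9, G=8, I=4, J=2, N=3, T=7, U=0, X=1, Y=5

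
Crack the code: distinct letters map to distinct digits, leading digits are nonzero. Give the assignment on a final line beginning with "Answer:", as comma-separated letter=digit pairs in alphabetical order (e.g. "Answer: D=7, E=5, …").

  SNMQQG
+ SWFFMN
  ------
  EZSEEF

Step 1. [col 1: G + N ≡ F (mod 10)] no forcing yet in column 1 (carry-in 0); F=2 is free and consistent — try it ⇒ F=2.
Step 2. [col 1: G + N ≡ F (mod 10)] several values work for G in column 1 (G + N ≡ F (mod 10), carry-in 0); try G=8. So G=8.
Step 3. [col 1: G + N ≡ F (mod 10)] in column 1 we have G+N≡F with carry-in 0; given G=8, F=2 and digits 2,8 already taken and all letters distinct, that pins N to 4. So N=4.
Step 4. [col 2: Q + M ≡ E (mod 10)] several values work for M in column 2 (Q + M ≡ E (mod 10), carry-in 1); try M=1 ⇒ M=1.
Step 5. [col 2: Q + M ≡ E (mod 10)] several values work for E in column 2 (Q + M ≡ E (mod 10), carry-in 1); try E=7 ⇒ E=7.
Step 6. [col 2: Q + M ≡ E (mod 10)] from column 2 (M=1, E=7, carry-in 1, digits 1,2,4,7,8 already taken and all letters distinct): Q must equal 5 ⇒ Q=5.
Step 7. [col 4: M + F ≡ S (mod 10)] column 4: given M=1, F=2, carry-in 0, and digits 1,2,4,5,7,8 already taken and all letters distinct, M+F≡S (mod 10) forces S=3. So S=3.
Step 8. [col 5: N + W ≡ Z (mod 10)] from column 5 (N=4, carry-in 0, digits 1,2,3,4,5,7,8 already taken and all letters distinct): Z must equal 0, so Z=0.
Step 9. [col 5: N + W ≡ Z (mod 10)] column 5 reads N+W+carry(0)=Z with N=4, Z=0; with digits 0,1,2,3,4,5,7,8 already taken and all letters distinct, the only value for W is 6, so W=6.

Answer: E=7, F=2, G=8, M=1, N=4, Q=5, S=3, W=6, Z=0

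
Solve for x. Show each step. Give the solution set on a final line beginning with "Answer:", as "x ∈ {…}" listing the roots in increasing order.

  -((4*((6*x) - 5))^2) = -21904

Step 1. [-((4*((6*x) - 5))^2) = -21904] flip signs both sides ⇒ neg: (4*((6*x) - 5))^2 = 21904.
Step 2. [(4*((6*x) - 5))^2 = 21904] LHS squared, RHS 21904 ≥ 0: apply √ (±), so sqrt: 4*((6*x) - 5) = 148 or -148.
Step 3. [4*((6*x) - 5) = 148 or -148] 4 out front; divide by 4, so div: (6*x) - 5 = 37 or -37.
Step 4. [(6*x) - 5 = 37 or -37] the outer -5 inverts by adding 5, so sub: 6*x = 42 or -32.
Step 5. [6*x = 42 or -32] leading coefficient 6: divide by 6 ⇒ div: x = 7 or -16/3.

Answer: x ∈ {-16/3, 7}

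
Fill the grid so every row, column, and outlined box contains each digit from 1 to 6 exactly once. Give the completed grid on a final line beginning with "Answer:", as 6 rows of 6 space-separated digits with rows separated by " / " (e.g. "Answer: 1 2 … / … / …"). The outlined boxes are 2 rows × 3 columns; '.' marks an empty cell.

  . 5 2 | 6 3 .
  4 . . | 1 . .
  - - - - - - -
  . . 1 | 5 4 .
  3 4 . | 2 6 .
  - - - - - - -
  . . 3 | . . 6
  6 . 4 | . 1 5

Step 1. [r5c5∈{2}] nothing but 2 survives at r5c5. So r5c5=2.
Step 2. [r3c2∈{2,6}] r3c2 is the only open cell in row 3 admitting 6. So r3c2=6.
Step 3. [r5c2∈{1}] r5c2's peers cover all but 1, so r5c2=1.
Step 4. [r2c5∈{5}] nothing but 5 survives at r2c5. So r2c5=5.
Step 5. [r4c3∈{5}] r4c3 is down to just 5 ⇒ r4c3=5.
Step 6. [r2c2∈{3}] only 3 remains possible at r2c2, so r2c2=3.
Step 7. [r3c6∈{3}] r3c6's peers cover all but 3 ⇒ r3c6=3.
Step 8. [r6c2∈{2}] r6c2 is down to just 2 ⇒ r6c2=2.
Step 9. [r6c4∈{3}] r6c4's peers cover all but 3. So r6c4=3.
Step 10. [r3c1∈{2}] only 2 remains possible at r3c1 ⇒ r3c1=2.
Step 11. [r4c6∈{1}] only 1 remains possible at r4c6. So r4c6=1.
Step 12. [r2c6∈{2}] r2c6's peers cover all but 2. So r2c6=2.
Step 13. [r5c4∈{4}] r5c4's peers cover all but 4. So r5c4=4.
Step 14. [r1c1∈{1}] nothing but 1 survives at r1c1, so r1c1=1.
Step 15. [r2c3∈{6}] nothing but 6 survives at r2c3. So r2c3=6.
Step 16. [r5c1∈{5}] r5c1 has the single candidate 5 ⇒ r5c1=5.
Step 17. [r1c6∈{4}] r1c6 has the single candidate 4. So r1c6=4.

Answer: 1 5 2 6 3 4 / 4 3 6 1 5 2 / 2 6 1 5 4 3 / 3 4 5 2 6 1 / 5 1 3 4 2 6 / 6 2 4 3 1 5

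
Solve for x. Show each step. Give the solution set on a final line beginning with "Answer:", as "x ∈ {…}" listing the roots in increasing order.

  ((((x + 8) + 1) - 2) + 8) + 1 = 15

Step 1. [((((x + 8) + 1) - 2) + 8) + 1 = 15] 1 comes off first (subtract 1) ⇒ sub: (((x + 8) + 1) - 2) + 8 = 14.
Step 2. [(((x + 8) + 1) - 2) + 8 = 14] peel the +8: subtract 8 from each side, so sub: ((x + 8) + 1) - 2 = 6.
Step 3. [((x + 8) + 1) - 2 = 6] -2 is outermost — add 2 both sides. So sub: (x + 8) + 1 = 8.
Step 4. [(x + 8) + 1 = 8] the outer +1 inverts by subtracting 1 ⇒ sub: x + 8 = 7.
Step 5. [x + 8 = 7] subtract 8: x sits inside (… + 8). So sub: x = -1.

Answer: x ∈ {-1}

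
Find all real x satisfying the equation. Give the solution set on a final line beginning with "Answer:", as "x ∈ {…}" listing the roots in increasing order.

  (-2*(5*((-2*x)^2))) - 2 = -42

Step 1. [(-2*(5*((-2*x)^2))) - 2 = -42] 2 comes off first (add 2) ⇒ sub: -2*(5*((-2*x)^2)) = -40.
Step 2. [-2*(5*((-2*x)^2)) = -40] divide by the outer -2 ⇒ div: 5*((-2*x)^2) = 20.
Step 3. [5*((-2*x)^2) = 20] 5·(inner) — divide through by 5. So div: (-2*x)^2 = 4.
Step 4. [(-2*x)^2 = 4] √ both sides: 4 ≥ 0 gives two branches ⇒ sqrt: -2*x = 2 or -2.
Step 5. [-2*x = 2 or -2] LHS = -2·(…); ÷-2 both sides, so div: x = -1 or 1.

Answer: x ∈ {-1, 1}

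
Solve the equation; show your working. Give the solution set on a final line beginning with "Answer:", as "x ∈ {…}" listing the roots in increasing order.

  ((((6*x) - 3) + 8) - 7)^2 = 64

Step 1. [((((6*x) - 3) + 8) - 7)^2 = 64] √ both sides: 64 ≥ 0 gives two branches ⇒ sqrt: (((6*x) - 3) + 8) - 7 = 8 or -8.
Step 2. [(((6*x) - 3) + 8) - 7 = 8 or -8] add 7: x sits inside (… - 7) ⇒ sub: ((6*x) - 3) + 8 = 15 or -1.
Step 3. [((6*x) - 3) + 8 = 15 or -1] the outer +8 inverts by subtracting 8 ⇒ sub: (6*x) - 3 = 7 or -9.
Step 4. [(6*x) - 3 = 7 or -9] add 3: x sits inside (… - 3), so sub: 6*x = 10 or -6.
Step 5. [6*x = 10 or -6] 6·(inner) — divide through by 6. So div: x = 5/3 or -1.

Answer: x ∈ {-1, 5/3}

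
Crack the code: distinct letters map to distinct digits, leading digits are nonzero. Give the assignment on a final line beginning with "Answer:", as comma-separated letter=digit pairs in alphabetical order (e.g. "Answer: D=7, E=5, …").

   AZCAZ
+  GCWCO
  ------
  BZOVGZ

Step 1. [B] adding two 5-digit numbers gives at most 5+1 digits, and here it does — B is that final carry and must be 1. So B=1.
Step 2. [col 1: Z + O ≡ Z (mod 10)] column 1 reads Z+O+carry(0)=Z with nothing yet; with digits 1 already taken and all letters distinct, the only value for O is 0, so O=0.
Step 3. [col 1: Z + O ≡ Z (mod 10)] no forcing yet in column 1 (carry-in 0); Z=3 is free and consistent — try it, so Z=3.
Step 4. [col 2: A + C ≡ G (mod 10)] C=6 is one option consistent with column 2 (A + C ≡ G (mod 10), carry-in 0) — take it. So C=6.
Step 5. [col 2: A + C ≡ G (mod 10)] no forcing yet in column 2 (carry-in 0); G=4 is free and consistent — try it, so G=4.
Step 6. [col 2: A + C ≡ G (mod 10)] column 2 reads A+C+carry(0)=G with C=6, G=4; with digits 0,1,3,4,6 already taken and all letters distinct, the only value for A is 8 ⇒ A=8.
Step 7. [col 3: C + W ≡ V (mod 10)] several values work for W in column 3 (C + W ≡ V (mod 10), carry-in 1); try W=5 ⇒ W=5.
Step 8. [col 3: C + W ≡ V (mod 10)] in column 3 we have C+W≡V with carry-in 1; given C=6, W=5 and digits 0,1,3,4,5,6,8 already taken and all letters distinct, that pins V to 2, so V=2.

Answer: A=8, B=1, C=6, G=4, O=0, V=2, W=5, Z=3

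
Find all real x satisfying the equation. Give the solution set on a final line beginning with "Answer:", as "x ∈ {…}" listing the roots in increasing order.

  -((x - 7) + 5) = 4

Step 1. [-((x - 7) + 5) = 4] LHS negated; negate both sides, so neg: (x - 7) + 5 = -4.
Step 2. [(x - 7) + 5 = -4] subtract 5: x sits inside (… + 5) ⇒ sub: x - 7 = -9.
Step 3. [x - 7 = -9] -7 is outermost — add 7 both sides ⇒ sub: x = -2.

Answer: x ∈ {-2}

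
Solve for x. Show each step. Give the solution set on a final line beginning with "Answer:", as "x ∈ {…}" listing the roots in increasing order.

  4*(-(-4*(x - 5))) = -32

Step 1. [4*(-(-4*(x - 5))) = -32] LHS = 4·(…); ÷4 both sides ⇒ div: -(-4*(x - 5)) = -8.
Step 2. [-(-4*(x - 5)) = -8] LHS negated; negate both sides. So neg: -4*(x - 5) = 8.
Step 3. [-4*(x - 5) = 8] leading coefficient -4: divide by -4 ⇒ div: x - 5 = -2.
Step 4. [x - 5 = -2] 5 comes off first (add 5) ⇒ sub: x = 3.

Answer: x ∈ {3}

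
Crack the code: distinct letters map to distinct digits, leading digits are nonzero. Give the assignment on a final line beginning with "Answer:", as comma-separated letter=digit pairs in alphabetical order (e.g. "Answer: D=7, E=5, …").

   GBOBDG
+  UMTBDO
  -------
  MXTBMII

Step 1. [col 1: G + O ≡ I (mod 10)] column 1 (G + O ≡ I (mod 10), carry-in 0) doesn't pin O yet; pick O=8 and continue. So O=8.
Step 2. [col 1: G + O ≡ I (mod 10)] several values work for G in column 1 (G + O ≡ I (mod 10), carry-in 0); try G=5 ⇒ G=5.
Step 3. [col 1: G + O ≡ I (mod 10)] column 1 reads G+O+carry(0)=I with G=5, O=8; with digits 5,8 already taken and all letters distinct, the only value for I is 3 ⇒ I=3.
Step 4. [M] adding two 6-digit numbers gives at most 6+1 digits, and here it does — M is that final carry and must be 1 ⇒ M=1.
Step 5. [col 2: D + D ≡ I (mod 10)] column 2: given I=3, carry-in 1, and digits 1,3,5,8 already taken and all letters distinct, D+D≡I (mod 10) forces D=6, so D=6.
Step 6. [col 3: B + B ≡ M (mod 10)] from column 3 (M=1, carry-in 1, digits 1,3,5,6,8 already taken and all letters distinct): B must equal 0. So B=0.
Step 7. [col 4: O + T ≡ B (mod 10)] column 4: given O=8, B=0, carry-in 0, and digits 0,1,3,5,6,8 already taken and all letters distinct, O+T≡B (mod 10) forces T=2 ⇒ T=2.
Step 8. [col 6: G + U ≡ X (mod 10)] U=9 is one option consistent with column 6 (G + U ≡ X (mod 10), carry-in 0) — take it, so U=9.
Step 9. [col 6: G + U ≡ X (mod 10)] in column 6 we have G+U≡X with carry-in 0; given G=5, U=9 and digits 0,1,2,3,5,6,8,9 already taken and all letters distinct, that pins X to 4. So X=4.

Answer: B=0, D=6, G=5, I=3, M=1, O=8, T=2, U=9, X=4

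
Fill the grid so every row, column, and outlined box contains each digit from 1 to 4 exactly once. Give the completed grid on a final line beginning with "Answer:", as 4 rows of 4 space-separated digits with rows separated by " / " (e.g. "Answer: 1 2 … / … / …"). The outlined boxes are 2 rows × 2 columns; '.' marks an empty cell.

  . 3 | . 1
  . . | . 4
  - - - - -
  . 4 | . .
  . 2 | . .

Step 1. [r4c4∈{3}] only 3 remains possible at r4c4. So r4c4=3.
Step 2. [r1c3∈{2}] only 2 remains possible at r1c3. So r1c3=2.
Step 3. [r4c1∈{1}] r4c1's peers cover all but 1 ⇒ r4c1=1.
Step 4. [r3c4∈{2}] only 2 remains possible at r3c4 ⇒ r3c4=2.
Step 5. [r2c3∈{3}] nothing but 3 survives at r2c3, so r2c3=3.
Step 6. [r2c2∈{1}] r2c2 is down to just 1 ⇒ r2c2=1.
Step 7. [r2c1∈{2}] nothing but 2 survives at r2c1 ⇒ r2c1=2.
Step 8. [r3c3∈{1}] only 1 remains possible at r3c3, so r3c3=1.
Step 9. [r3c1∈{3}] r3c1 has the single candidate 3 ⇒ r3c1=3.
Step 10. [r4c3∈{4}] only 4 remains possible at r4c3, so r4c3=4.
Step 11. [r1c1∈{4}] r1c1's peers cover all but 4, so r1c1=4.

Answer: 4 3 2 1 / 2 1 3 4 / 3 4 1 2 / 1 2 4 3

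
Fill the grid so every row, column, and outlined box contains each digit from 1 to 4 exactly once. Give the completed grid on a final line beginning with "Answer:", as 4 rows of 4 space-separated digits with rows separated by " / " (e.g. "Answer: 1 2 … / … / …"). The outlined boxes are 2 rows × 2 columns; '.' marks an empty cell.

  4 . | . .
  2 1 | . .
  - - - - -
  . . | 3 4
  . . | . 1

Step 1. [r1c4∈{2,3}] in col 4, 2 fits only at r1c4, so r1c4=2.
Step 2. [r4c2∈{2,3,4}] row 4 places 4 nowhere but r4c2, so r4c2=4.
Step 3. [r2c3∈{4}] r2c3 has the single candidate 4, so r2c3=4.
Step 4. [r4c3∈{2}] only 2 remains possible at r4c3 ⇒ r4c3=2.
Step 5. [r3c2∈{2}] only 2 remains possible at r3c2. So r3c2=2.
Step 6. [r1c3∈{1}] only 1 remains possible at r1c3, so r1c3=1.
Step 7. [r1c2∈{3}] r1c2's peers cover all but 3, so r1c2=3.
Step 8. [r4c1∈{3}] r4c1 is down to just 3, so r4c1=3.
Step 9. [r2c4∈{3}] r2c4 has the single candidate 3, so r2c4=3.
Step 10. [r3c1∈{1}] only 1 remains possible at r3c1 ⇒ r3c1=1.

Answer: 4 3 1 2 / 2 1 4 3 / 1 2 3 4 / 3 4 2 1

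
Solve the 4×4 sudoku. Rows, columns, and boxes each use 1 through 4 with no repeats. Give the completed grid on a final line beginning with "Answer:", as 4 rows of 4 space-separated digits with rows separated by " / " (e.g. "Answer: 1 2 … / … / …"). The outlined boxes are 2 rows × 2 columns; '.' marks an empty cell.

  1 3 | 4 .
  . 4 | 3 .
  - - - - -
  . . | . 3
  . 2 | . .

Step 1. [r2c4∈{1,2}] across row 2, 1 lands solely at r2c4, so r2c4=1.
Step 2. [r4c1∈{3,4}] across row 4, 3 lands solely at r4c1. So r4c1=3.
Step 3. [r3c3∈{1,2}] in row 3, 2 fits only at r3c3. So r3c3=2.
Step 4. [r1c4∈{2}] only 2 remains possible at r1c4. So r1c4=2.
Step 5. [r2c1∈{2}] nothing but 2 survives at r2c1 ⇒ r2c1=2.
Step 6. [r4c4∈{4}] r4c4 is down to just 4, so r4c4=4.
Step 7. [r3c2∈{1}] r3c2 has the single candidate 1 ⇒ r3c2=1.
Step 8. [r4c3∈{1}] r4c3 has the single candidate 1. So r4c3=1.
Step 9. [r3c1∈{4}] r3c1's peers cover all but 4. So r3c1=4.

Answer: 1 3 4 2 / 2 4 3 1 / 4 1 2 3 / 3 2 1 4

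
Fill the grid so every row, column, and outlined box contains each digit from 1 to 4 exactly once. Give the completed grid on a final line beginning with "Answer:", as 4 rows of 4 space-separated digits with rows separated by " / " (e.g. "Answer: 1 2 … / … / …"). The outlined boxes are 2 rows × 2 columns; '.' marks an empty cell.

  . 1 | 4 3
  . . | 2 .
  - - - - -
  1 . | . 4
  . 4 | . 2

Step 1. [r4c1∈{3}] r4c1 has the single candidate 3. So r4c1=3.
Step 2. [r2c2∈{3}] r2c2 is down to just 3. So r2c2=3.
Step 3. [r3c3∈{3}] only 3 remains possible at r3c3 ⇒ r3c3=3.
Step 4. [r2c4∈{1}] r2c4's peers cover all but 1. So r2c4=1.
Step 5. [r4c3∈{1}] r4c3 is down to just 1 ⇒ r4c3=1.
Step 6. [r1c1∈{2}] r1c1's peers cover all but 2. So r1c1=2.
Step 7. [r2c1∈{4}] r2c1 has the single candidate 4 ⇒ r2c1=4.
Step 8. [r3c2∈{2}] only 2 remains possible at r3c2, so r3c2=2.

Answer: 2 1 4 3 / 4 3 2 1 / 1 2 3 4 / 3 4 1 2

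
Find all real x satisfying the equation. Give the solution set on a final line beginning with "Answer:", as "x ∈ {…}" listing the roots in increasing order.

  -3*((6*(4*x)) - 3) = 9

Step 1. [-3*((6*(4*x)) - 3) = 9] -3 out front; divide by -3 ⇒ div: (6*(4*x)) - 3 = -3.
Step 2. [(6*(4*x)) - 3 = -3] -3 is outermost — add 3 both sides. So sub: 6*(4*x) = 0.
Step 3. [6*(4*x) = 0] LHS = 6·(…); ÷6 both sides, so div: 4*x = 0.
Step 4. [4*x = 0] 4 out front; divide by 4 ⇒ div: x = 0.

Answer: x ∈ {0}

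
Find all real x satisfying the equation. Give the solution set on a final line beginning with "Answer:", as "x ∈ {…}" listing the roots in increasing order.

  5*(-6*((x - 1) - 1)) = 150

Step 1. [5*(-6*((x - 1) - 1)) = 150] 5·(inner) — divide through by 5, so div: -6*((x - 1) - 1) = 30.
Step 2. [-6*((x - 1) - 1) = 30] divide by the outer -6. So div: (x - 1) - 1 = -5.
Step 3. [(x - 1) - 1 = -5] -1 is outermost — add 1 both sides, so sub: x - 1 = -4.
Step 4. [x - 1 = -4] add 1: x sits inside (… - 1), so sub: x = -3.

Answer: x ∈ {-3}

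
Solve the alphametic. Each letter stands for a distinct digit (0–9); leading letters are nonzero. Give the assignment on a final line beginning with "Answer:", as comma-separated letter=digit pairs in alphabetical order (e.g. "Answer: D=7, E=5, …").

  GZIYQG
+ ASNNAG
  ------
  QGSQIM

Step 1. [col 1: G + G ≡ M (mod 10)] no forcing yet in column 1 (carry-in 0); G=2 is free and consistent — try it ⇒ G=2.
Step 2. [col 1: G + G ≡ M (mod 10)] column 1: given G=2, carry-in 0, and digits 2 already taken and all letters distinct, G+G≡M (mod 10) forces M=4 ⇒ M=4.
Step 3. [col 2: Q + A ≡ I (mod 10)] column 2 (Q + A ≡ I (mod 10), carry-in 0) doesn't pin A yet; pick A=7 and continue. So A=7.
Step 4. [col 2: Q + A ≡ I (mod 10)] no forcing yet in column 2 (carry-in 0); I=6 is free and consistent — try it. So I=6.
Step 5. [col 2: Q + A ≡ I (mod 10)] in column 2 we have Q+A≡I with carry-in 0; given A=7, I=6 and digits 2,4,6,7 already taken and all letters distinct, that pins Q to 9, so Q=9.
Step 6. [col 3: Y + N ≡ Q (mod 10)] Y=3 is one option consistent with column 3 (Y + N ≡ Q (mod 10), carry-in 1) — take it, so Y=3.
Step 7. [col 3: Y + N ≡ Q (mod 10)] in column 3 we have Y+N≡Q with carry-in 1; given Y=3, Q=9 and digits 2,3,4,6,7,9 already taken and all letters distinct, that pins N to 5 ⇒ N=5.
Step 8. [col 4: I + N ≡ S (mod 10)] in column 4 we have I+N≡S with carry-in 0; given I=6, N=5 and digits 2,3,4,5,6,7,9 already taken and all letters distinct, that pins S to 1 ⇒ S=1.
Step 9. [col 5: Z + S ≡ G (mod 10)] column 5 reads Z+S+carry(1)=G with S=1, G=2; with digits 1,2,3,4,5,6,7,9 already taken and all letters distinct, the only value for Z is 0. So Z=0.

Answer: A=7, G=2, I=6, M=4, N=5, Q=9, S=1, Y=3, Z=0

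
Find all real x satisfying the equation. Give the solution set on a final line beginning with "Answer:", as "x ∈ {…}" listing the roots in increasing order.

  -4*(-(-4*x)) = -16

Step 1. [-4*(-(-4*x)) = -16] LHS = -4·(…); ÷-4 both sides, so div: -(-4*x) = 4.
Step 2. [-(-4*x) = 4] LHS negated; negate both sides, so neg: -4*x = -4.
Step 3. [-4*x = -4] LHS = -4·(…); ÷-4 both sides, so div: x = 1.

Answer: x ∈ {1}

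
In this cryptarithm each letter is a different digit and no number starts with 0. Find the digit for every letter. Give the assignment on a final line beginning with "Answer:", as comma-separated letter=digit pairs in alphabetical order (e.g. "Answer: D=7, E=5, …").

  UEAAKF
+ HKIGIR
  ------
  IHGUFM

Step 1. [col 1: F + R ≡ M (mod 10)] several values work for M in column 1 (F + R ≡ M (mod 10), carry-in 0); try M=1 ⇒ M=1.
Step 2. [col 1: F + R ≡ M (mod 10)] column 1 (F + R ≡ M (mod 10), carry-in 0) doesn't pin R yet; pick R=2 and continue ⇒ R=2.
Step 3. [col 1: F + R ≡ M (mod 10)] column 1: given R=2, M=1, carry-in 0, and digits 1,2 already taken and all letters distinct, F+R≡M (mod 10) forces F=9, so F=9.
Step 4. [col 2: K + I ≡ F (mod 10)] several values work for I in column 2 (K + I ≡ F (mod 10), carry-in 1); try I=8. So I=8.
Step 5. [col 2: K + I ≡ F (mod 10)] from column 2 (I=8, F=9, carry-in 1, digits 1,2,8,9 already taken and all letters distinct): K must equal 0, so K=0.
Step 6. [col 3: A + G ≡ U (mod 10)] column 3 (A + G ≡ U (mod 10), carry-in 0) doesn't pin A yet; pick A=7 and continue. So A=7.
Step 7. [col 3: A + G ≡ U (mod 10)] from column 3 (A=7, carry-in 0, digits 0,1,2,7,8,9 already taken and all letters distinct): G must equal 6, so G=6.
Step 8. [col 3: A + G ≡ U (mod 10)] from column 3 (A=7, G=6, carry-in 0, digits 0,1,2,6,7,8,9 already taken and all letters distinct): U must equal 3, so U=3.
Step 9. [col 5: E + K ≡ H (mod 10)] from column 5 (K=0, carry-in 1, digits 0,1,2,3,6,7,8,9 already taken and all letters distinct): H must equal 5 ⇒ H=5.
Step 10. [col 5: E + K ≡ H (mod 10)] from column 5 (K=0, H=5, carry-in 1, digits 0,1,2,3,5,6,7,8,9 already taken and all letters distinct): E must equal 4. So E=4.

Answer: A=7, E=4, F=9, G=6, H=5, I=8, K=0, M=1, R=2, U=3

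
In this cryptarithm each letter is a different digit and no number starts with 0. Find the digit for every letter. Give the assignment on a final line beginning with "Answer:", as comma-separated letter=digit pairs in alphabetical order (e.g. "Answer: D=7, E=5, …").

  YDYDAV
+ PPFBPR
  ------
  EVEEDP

Step 1. [col 1: V + R ≡ P (mod 10)] column 1 (V + R ≡ P (mod 10), carry-in 0) doesn't pin P yet; pick P=1 and continue. So P=1.
Step 2. [col 1: V + R ≡ P (mod 10)] no forcing yet in column 1 (carry-in 0); R=2 is free and consistent — try it ⇒ R=2.
Step 3. [col 1: V + R ≡ P (mod 10)] in column 1 we have V+R≡P with carry-in 0; given R=2, P=1 and digits 1,2 already taken and all letters distinct, that pins V to 9. So V=9.
Step 4. [col 2: A + P ≡ D (mod 10)] column 2 (A + P ≡ D (mod 10), carry-in 1) doesn't pin D yet; pick D=8 and continue, so D=8.
Step 5. [col 2: A + P ≡ D (mod 10)] from column 2 (P=1, D=8, carry-in 1, digits 1,2,8,9 already taken and all letters distinct): A must equal 6. So A=6.
Step 6. [col 3: D + B ≡ E (mod 10)] column 3 (D + B ≡ E (mod 10), carry-in 0) doesn't pin E yet; pick E=5 and continue, so E=5.
Step 7. [col 3: D + B ≡ E (mod 10)] column 3: given D=8, E=5, carry-in 0, and digits 1,2,5,6,8,9 already taken and all letters distinct, D+B≡E (mod 10) forces B=7, so B=7.
Step 8. [col 4: Y + F ≡ E (mod 10)] no forcing yet in column 4 (carry-in 1); Y=4 is free and consistent — try it ⇒ Y=4.
Step 9. [col 4: Y + F ≡ E (mod 10)] in column 4 we have Y+F≡E with carry-in 1; given Y=4, E=5 and digits 1,2,4,5,6,7,8,9 already taken and all letters distinct, that pins F to 0 ⇒ F=0.

Answer: A=6, B=7, D=8, E=5, F=0, P=1, R=2, V=9, Y=4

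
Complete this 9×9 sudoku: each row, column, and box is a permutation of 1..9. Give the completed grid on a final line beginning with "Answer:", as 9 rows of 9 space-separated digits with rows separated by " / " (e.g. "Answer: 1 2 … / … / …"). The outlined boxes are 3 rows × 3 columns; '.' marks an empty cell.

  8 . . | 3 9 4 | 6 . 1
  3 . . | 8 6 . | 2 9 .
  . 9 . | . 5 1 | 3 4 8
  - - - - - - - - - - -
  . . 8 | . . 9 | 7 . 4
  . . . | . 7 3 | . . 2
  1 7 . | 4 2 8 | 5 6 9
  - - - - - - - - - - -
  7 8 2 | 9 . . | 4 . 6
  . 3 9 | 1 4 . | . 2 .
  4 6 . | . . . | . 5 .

Step 1. [r2c6∈{7}] r2c6 is down to just 7. So r2c6=7.
Step 2. [r7c8∈{1,3}] 1 has one home in row 7: r7c8 ⇒ r7c8=1.
Step 3. [r1c2∈{2,5}] row 1 places 2 nowhere but r1c2, so r1c2=2.
Step 4. [r4c2∈{5}] r4c2's peers cover all but 5. So r4c2=5.
Step 5. [r3c1∈{6}] only 6 remains possible at r3c1, so r3c1=6.
Step 6. [r9c4∈{2,7}] in col 4, 7 fits only at r9c4. So r9c4=7.
Step 7. [r1c3∈{5,7}] r1c3 is the only open cell in row 1 admitting 5. So r1c3=5.
Step 8. [r5c3∈{4,6}] r5c3 is the only open cell in col 3 admitting 6 ⇒ r5c3=6.
Step 9. [r2c2∈{1,4}] 1 has one home in col 2: r2c2 ⇒ r2c2=1.
Step 10. [r9c5∈{3,8}] 8 has one home in col 5: r9c5, so r9c5=8.
Step 11. [r8c7∈{8}] nothing but 8 survives at r8c7. So r8c7=8.
Step 12. [r8c1∈{5}] r8c1 is down to just 5, so r8c1=5.
Step 13. [r9c7∈{9}] nothing but 9 survives at r9c7, so r9c7=9.
Step 14. [r5c2∈{4}] nothing but 4 survives at r5c2 ⇒ r5c2=4.
Step 15. [r7c5∈{3}] r7c5 has the single candidate 3. So r7c5=3.
Step 16. [r1c8∈{7}] r1c8 has the single candidate 7 ⇒ r1c8=7.
Step 17. [r2c9∈{5}] nothing but 5 survives at r2c9. So r2c9=5.
Step 18. [r9c3∈{1}] r9c3 is down to just 1, so r9c3=1.
Step 19. [r5c1∈{9}] r5c1's peers cover all but 9 ⇒ r5c1=9.
Step 20. [r8c6∈{6}] only 6 remains possible at r8c6 ⇒ r8c6=6.
Step 21. [r8c9∈{7}] r8c9 is down to just 7. So r8c9=7.
Step 22. [r9c9∈{3}] r9c9 has the single candidate 3 ⇒ r9c9=3.
Step 23. [r5c4∈{5}] r5c4's peers cover all but 5. So r5c4=5.
Step 24. [r2c3∈{4}] r2c3 has the single candidate 4 ⇒ r2c3=4.
Step 25. [r4c5∈{1}] r4c5 is down to just 1. So r4c5=1.
Step 26. [r6c3∈{3}] r6c3 is down to just 3 ⇒ r6c3=3.
Step 27. [r5c7∈{1}] nothing but 1 survives at r5c7, so r5c7=1.
Step 28. [r4c1∈{2}] nothing but 2 survives at r4c1 ⇒ r4c1=2.
Step 29. [r7c6∈{5}] r7c6 has the single candidate 5. So r7c6=5.
Step 30. [r4c4∈{6}] r4c4 has the single candidate 6. So r4c4=6.
Step 31. [r5c8∈{8}] r5c8 is down to just 8 ⇒ r5c8=8.
Step 32. [r4c8∈{3}] only 3 remains possible at r4c8, so r4c8=3.
Step 33. [r3c3∈{7}] r3c3 has the single candidate 7. So r3c3=7.
Step 34. [r3c4∈{2}] r3c4 has the single candidate 2. So r3c4=2.
Step 35. [r9c6∈{2}] r9c6 is down to just 2 ⇒ r9c6=2.

Answer: 8 2 5 3 9 4 6 7 1 / 3 1 4 8 6 7 2 9 5 / 6 9 7 2 5 1 3 4 8 / 2 5 8 6 1 9 7 3 4 / 9 4 6 5 7 3 1 8 2 / 1 7 3 4 2 8 5 6 9 / 7 8 2 9 3 5 4 1 6 / 5 3 9 1 4 6 8 2 7 / 4 6 1 7 8 2 9 5 3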